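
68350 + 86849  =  155199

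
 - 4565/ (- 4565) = 1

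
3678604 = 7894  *466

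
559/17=32 + 15/17 = 32.88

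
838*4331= 3629378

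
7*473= 3311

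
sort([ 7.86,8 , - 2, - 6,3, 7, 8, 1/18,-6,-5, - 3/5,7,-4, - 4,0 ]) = [ - 6, - 6, - 5, -4, - 4, - 2  , - 3/5,0,1/18,3, 7 , 7, 7.86 , 8, 8]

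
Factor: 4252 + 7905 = 12157 = 12157^1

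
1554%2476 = 1554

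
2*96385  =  192770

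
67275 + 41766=109041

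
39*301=11739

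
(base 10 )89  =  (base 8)131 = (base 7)155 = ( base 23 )3k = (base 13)6b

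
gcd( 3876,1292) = 1292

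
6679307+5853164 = 12532471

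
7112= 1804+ 5308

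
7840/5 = 1568 = 1568.00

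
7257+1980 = 9237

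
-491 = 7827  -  8318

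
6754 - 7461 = - 707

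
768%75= 18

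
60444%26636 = 7172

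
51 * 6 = 306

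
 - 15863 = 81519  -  97382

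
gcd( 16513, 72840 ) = 1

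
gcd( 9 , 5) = 1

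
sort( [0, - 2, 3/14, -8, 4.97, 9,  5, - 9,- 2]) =[-9,- 8, - 2, - 2, 0,3/14,4.97,5, 9]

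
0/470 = 0 = 0.00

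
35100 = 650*54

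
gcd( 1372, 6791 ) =1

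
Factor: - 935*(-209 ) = 5^1 *11^2*17^1*19^1 = 195415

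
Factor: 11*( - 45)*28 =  - 2^2 * 3^2*5^1*7^1*11^1  =  - 13860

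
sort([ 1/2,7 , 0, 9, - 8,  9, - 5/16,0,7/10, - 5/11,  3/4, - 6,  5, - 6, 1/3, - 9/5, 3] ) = [ - 8, - 6, - 6, - 9/5, - 5/11, - 5/16, 0 , 0, 1/3,1/2, 7/10,3/4,3,5,7, 9, 9 ] 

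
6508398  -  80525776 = - 74017378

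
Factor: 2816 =2^8*11^1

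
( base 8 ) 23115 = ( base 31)A69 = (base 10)9805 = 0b10011001001101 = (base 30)AQP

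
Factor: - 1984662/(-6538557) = 2^1*3^3 * 17^( - 1)*41^( - 1 )*53^(-1)*59^ (-1)*12251^1= 661554/2179519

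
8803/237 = 37 + 34/237 = 37.14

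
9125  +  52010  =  61135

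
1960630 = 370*5299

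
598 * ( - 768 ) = -459264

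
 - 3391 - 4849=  - 8240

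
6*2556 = 15336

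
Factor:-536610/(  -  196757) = 2^1*3^1 *5^1*11^( - 1) = 30/11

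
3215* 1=3215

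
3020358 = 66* 45763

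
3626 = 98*37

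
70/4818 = 35/2409=0.01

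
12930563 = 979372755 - 966442192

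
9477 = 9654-177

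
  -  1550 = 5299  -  6849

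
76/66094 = 38/33047 = 0.00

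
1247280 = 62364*20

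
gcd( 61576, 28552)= 344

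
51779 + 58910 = 110689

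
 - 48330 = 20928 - 69258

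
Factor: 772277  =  11^1*70207^1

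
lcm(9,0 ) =0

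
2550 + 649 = 3199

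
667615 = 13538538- 12870923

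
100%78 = 22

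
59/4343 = 59/4343 =0.01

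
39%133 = 39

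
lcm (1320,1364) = 40920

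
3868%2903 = 965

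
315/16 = 315/16= 19.69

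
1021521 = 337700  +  683821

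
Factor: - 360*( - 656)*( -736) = - 173813760 =- 2^12*3^2*5^1*23^1*41^1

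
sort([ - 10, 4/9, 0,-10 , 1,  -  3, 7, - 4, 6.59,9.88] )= [ - 10, - 10,  -  4,  -  3,0,4/9 , 1,6.59,7, 9.88 ] 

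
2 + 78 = 80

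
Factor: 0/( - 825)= 0 = 0^1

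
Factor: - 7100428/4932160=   -  2^( - 4)*5^ ( - 1 )*373^1*4759^1*15413^( -1)=-1775107/1233040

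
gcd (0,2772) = 2772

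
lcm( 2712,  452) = 2712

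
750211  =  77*9743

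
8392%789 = 502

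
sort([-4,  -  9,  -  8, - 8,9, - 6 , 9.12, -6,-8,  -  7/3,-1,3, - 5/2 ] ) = [-9, - 8 , - 8, - 8, -6, - 6, - 4, - 5/2, - 7/3, - 1,3,9,9.12]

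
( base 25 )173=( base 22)1EB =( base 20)203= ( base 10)803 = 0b1100100011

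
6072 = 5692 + 380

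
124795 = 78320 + 46475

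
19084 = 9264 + 9820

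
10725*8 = 85800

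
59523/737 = 59523/737=80.76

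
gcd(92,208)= 4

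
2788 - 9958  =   - 7170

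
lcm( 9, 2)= 18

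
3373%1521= 331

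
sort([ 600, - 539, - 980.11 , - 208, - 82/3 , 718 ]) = [ - 980.11 , - 539, - 208, - 82/3,600, 718 ] 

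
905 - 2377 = - 1472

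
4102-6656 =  - 2554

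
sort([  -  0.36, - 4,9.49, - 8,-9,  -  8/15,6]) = [ - 9, -8, - 4,- 8/15, - 0.36, 6,9.49]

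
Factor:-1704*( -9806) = 2^4*3^1* 71^1*4903^1 = 16709424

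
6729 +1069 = 7798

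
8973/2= 4486 + 1/2 = 4486.50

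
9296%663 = 14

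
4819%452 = 299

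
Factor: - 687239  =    -  7^1*31^1*3167^1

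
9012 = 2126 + 6886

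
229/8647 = 229/8647 = 0.03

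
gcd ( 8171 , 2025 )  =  1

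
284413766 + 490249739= 774663505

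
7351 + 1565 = 8916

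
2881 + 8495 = 11376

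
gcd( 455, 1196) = 13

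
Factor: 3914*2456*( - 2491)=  - 2^4*19^1 *47^1*53^1*103^1*307^1=   -23945444944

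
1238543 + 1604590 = 2843133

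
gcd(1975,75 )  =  25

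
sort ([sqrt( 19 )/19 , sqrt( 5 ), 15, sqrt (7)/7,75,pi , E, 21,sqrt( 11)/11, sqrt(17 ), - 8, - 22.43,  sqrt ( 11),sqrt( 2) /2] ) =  [ - 22.43, - 8 , sqrt( 19) /19, sqrt( 11)/11 , sqrt( 7 )/7,sqrt( 2)/2,sqrt( 5), E,pi,sqrt( 11 ) , sqrt(17 ), 15, 21, 75]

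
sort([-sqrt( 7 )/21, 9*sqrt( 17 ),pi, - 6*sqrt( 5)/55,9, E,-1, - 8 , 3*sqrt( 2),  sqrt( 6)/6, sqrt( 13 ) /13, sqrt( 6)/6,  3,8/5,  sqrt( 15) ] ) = [ - 8 , - 1,  -  6*sqrt(5)/55, - sqrt( 7 ) /21, sqrt(13)/13,sqrt(6 )/6,sqrt(6)/6, 8/5, E, 3,  pi,sqrt( 15),  3*sqrt( 2),  9, 9*sqrt(17) ]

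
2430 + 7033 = 9463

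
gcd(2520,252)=252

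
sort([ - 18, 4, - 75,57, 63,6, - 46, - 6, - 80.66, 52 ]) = [ - 80.66, - 75, - 46,-18,-6, 4,6,52,57, 63 ]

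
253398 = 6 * 42233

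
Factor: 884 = 2^2*13^1 * 17^1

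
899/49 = 18 + 17/49 = 18.35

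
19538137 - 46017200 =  - 26479063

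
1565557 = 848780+716777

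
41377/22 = 41377/22 = 1880.77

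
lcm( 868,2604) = 2604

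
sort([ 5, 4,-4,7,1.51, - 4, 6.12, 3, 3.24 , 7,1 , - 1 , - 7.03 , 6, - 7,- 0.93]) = [ - 7.03, - 7, - 4  , - 4, - 1,-0.93 , 1, 1.51 , 3, 3.24, 4,5,6 , 6.12 , 7, 7] 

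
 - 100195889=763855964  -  864051853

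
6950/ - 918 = -3475/459 = -7.57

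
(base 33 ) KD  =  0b1010100001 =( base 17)25a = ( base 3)220221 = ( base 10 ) 673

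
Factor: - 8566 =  - 2^1*4283^1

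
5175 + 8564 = 13739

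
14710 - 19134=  - 4424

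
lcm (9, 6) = 18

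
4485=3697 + 788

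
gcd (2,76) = 2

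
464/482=232/241=0.96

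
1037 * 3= 3111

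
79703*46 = 3666338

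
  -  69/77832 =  - 1/1128 = - 0.00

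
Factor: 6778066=2^1*487^1*6959^1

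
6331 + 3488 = 9819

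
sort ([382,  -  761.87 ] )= [ - 761.87, 382]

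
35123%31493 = 3630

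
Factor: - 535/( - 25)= 107/5   =  5^( - 1 )*107^1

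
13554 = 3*4518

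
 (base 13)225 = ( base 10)369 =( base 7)1035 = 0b101110001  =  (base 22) GH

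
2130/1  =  2130= 2130.00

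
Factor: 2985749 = 13^1 * 241^1*953^1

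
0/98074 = 0 = 0.00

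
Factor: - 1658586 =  - 2^1 * 3^1*19^1*14549^1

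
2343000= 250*9372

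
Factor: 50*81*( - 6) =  - 24300 = -  2^2 * 3^5*5^2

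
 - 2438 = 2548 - 4986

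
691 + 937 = 1628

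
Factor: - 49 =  - 7^2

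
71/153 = 71/153 = 0.46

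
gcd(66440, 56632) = 8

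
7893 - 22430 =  - 14537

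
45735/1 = 45735= 45735.00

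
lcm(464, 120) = 6960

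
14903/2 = 14903/2 = 7451.50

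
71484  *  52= 3717168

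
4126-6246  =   - 2120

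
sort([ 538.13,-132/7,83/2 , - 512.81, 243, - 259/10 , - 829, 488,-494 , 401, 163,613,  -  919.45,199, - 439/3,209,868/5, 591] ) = [ - 919.45, - 829, - 512.81, - 494, - 439/3,-259/10, - 132/7 , 83/2,163,  868/5, 199, 209,243,401,488, 538.13, 591,613]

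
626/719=626/719 = 0.87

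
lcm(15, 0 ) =0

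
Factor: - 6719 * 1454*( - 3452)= 2^3*727^1*863^1*6719^1 = 33724058552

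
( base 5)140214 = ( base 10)5684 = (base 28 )770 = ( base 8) 13064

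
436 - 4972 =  - 4536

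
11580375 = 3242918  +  8337457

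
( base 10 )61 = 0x3d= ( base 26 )29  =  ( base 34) 1R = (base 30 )21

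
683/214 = 683/214 = 3.19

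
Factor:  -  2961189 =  - 3^2  *  7^1*11^1 * 4273^1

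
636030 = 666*955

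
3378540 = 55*61428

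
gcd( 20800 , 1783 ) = 1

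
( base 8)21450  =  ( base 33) 88O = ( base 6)105400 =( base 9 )13310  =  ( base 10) 9000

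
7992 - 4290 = 3702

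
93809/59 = 93809/59 =1589.98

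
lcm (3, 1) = 3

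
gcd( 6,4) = 2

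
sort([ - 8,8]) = [ - 8, 8 ] 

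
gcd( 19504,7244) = 4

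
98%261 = 98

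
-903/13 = -903/13 = - 69.46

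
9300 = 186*50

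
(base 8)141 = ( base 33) 2v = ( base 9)117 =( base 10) 97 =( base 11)89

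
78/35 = 2 + 8/35 = 2.23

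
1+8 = 9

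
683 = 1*683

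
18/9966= 3/1661=   0.00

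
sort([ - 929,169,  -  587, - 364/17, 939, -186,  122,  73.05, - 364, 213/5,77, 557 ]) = [ - 929, - 587,  -  364,-186, - 364/17, 213/5,73.05, 77, 122, 169,557,  939 ]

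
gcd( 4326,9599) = 1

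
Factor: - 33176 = -2^3*11^1*13^1*29^1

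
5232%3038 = 2194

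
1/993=1/993 =0.00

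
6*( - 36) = - 216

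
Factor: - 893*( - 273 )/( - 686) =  - 34827/98= - 2^( - 1)*3^1*7^(  -  2)*13^1*19^1*47^1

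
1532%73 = 72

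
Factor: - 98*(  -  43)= 2^1*7^2 * 43^1 = 4214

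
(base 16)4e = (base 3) 2220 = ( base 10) 78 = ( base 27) 2o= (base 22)3c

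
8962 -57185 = - 48223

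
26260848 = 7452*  3524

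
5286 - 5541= - 255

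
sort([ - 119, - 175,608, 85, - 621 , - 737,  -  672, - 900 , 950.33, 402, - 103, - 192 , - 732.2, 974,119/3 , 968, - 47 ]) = [ - 900,  -  737, - 732.2, - 672,-621 , - 192, - 175, - 119,  -  103, -47,119/3, 85, 402,608, 950.33,968, 974]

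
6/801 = 2/267 = 0.01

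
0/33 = 0= 0.00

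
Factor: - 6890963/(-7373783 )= 47^ (  -  1 ) * 137^1*151^(  -  1)*179^1*281^1*1039^(  -  1) 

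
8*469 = 3752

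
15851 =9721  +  6130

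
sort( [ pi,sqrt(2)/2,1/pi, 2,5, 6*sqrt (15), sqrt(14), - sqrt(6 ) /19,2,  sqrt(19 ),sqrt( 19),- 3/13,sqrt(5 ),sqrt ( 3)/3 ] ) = [ - 3/13, - sqrt(6)/19,1/pi,sqrt(3 ) /3,sqrt(2 ) /2, 2, 2,sqrt(5 ),pi,sqrt (14 ), sqrt( 19 ),sqrt(19 ),5,6*sqrt(15) ]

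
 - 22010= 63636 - 85646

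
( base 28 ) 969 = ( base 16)1c41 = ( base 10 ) 7233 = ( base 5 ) 212413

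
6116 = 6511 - 395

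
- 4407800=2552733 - 6960533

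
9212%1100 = 412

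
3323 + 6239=9562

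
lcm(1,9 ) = 9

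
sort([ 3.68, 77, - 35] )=[ - 35, 3.68 , 77 ] 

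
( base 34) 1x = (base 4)1003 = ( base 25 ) 2h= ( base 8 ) 103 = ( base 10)67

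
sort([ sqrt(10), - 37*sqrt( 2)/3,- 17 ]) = [ - 37*sqrt( 2)/3, - 17, sqrt( 10 )] 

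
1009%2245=1009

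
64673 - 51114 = 13559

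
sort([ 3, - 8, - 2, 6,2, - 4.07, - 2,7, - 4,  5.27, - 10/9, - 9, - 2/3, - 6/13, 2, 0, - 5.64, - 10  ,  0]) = [ - 10, - 9, - 8, - 5.64, - 4.07, - 4 , - 2, - 2 , - 10/9, - 2/3, - 6/13, 0,  0,2, 2,3, 5.27,6,7 ] 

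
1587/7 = 1587/7 = 226.71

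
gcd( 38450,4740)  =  10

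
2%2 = 0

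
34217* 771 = 26381307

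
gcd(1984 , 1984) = 1984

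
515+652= 1167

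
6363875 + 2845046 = 9208921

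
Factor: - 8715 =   -  3^1* 5^1 *7^1*83^1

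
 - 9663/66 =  - 3221/22 = - 146.41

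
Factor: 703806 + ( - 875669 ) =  - 171863 = - 171863^1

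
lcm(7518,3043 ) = 127806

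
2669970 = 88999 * 30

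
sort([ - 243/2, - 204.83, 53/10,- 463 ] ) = [ - 463, - 204.83, - 243/2, 53/10 ]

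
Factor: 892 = 2^2*223^1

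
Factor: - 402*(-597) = 239994= 2^1*3^2*67^1*199^1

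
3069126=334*9189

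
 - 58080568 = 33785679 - 91866247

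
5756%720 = 716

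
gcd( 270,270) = 270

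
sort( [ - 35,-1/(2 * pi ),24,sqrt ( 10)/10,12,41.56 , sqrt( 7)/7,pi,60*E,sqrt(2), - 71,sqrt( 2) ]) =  [ - 71 , - 35, - 1/(2*pi ),  sqrt( 10 ) /10,sqrt( 7 ) /7,sqrt ( 2 ),sqrt(2), pi,12,24,41.56, 60 * E ]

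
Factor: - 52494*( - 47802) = 2^2*3^2*13^1*31^1 *257^1*673^1 = 2509318188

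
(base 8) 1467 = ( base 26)15h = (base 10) 823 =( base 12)587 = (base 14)42B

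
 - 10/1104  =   - 5/552= -0.01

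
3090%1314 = 462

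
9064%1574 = 1194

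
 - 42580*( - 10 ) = 425800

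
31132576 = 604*51544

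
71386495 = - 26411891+97798386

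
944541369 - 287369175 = 657172194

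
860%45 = 5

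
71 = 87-16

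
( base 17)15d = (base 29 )DA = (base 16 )183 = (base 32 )C3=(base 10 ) 387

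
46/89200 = 23/44600 = 0.00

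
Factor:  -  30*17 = -2^1*3^1*5^1* 17^1 = - 510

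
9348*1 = 9348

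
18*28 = 504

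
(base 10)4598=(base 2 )1000111110110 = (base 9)6268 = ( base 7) 16256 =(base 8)10766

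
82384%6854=136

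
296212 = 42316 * 7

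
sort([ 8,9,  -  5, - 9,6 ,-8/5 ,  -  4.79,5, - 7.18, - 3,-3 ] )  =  [ -9 , - 7.18 , - 5 , - 4.79, -3,  -  3, - 8/5, 5 , 6,  8,9]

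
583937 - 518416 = 65521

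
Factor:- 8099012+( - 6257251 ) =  - 3^1*4785421^1 = -14356263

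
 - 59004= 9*(-6556 )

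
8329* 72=599688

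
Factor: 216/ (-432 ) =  - 2^(  -  1)=- 1/2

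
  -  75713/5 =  - 15143 + 2/5 = -15142.60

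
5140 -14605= - 9465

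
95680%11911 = 392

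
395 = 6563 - 6168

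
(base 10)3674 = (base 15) 114E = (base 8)7132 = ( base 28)4J6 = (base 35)2YY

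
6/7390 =3/3695 =0.00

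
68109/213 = 319 + 54/71 = 319.76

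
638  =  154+484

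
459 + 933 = 1392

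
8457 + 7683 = 16140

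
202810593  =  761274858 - 558464265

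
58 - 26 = 32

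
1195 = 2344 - 1149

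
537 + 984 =1521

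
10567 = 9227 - -1340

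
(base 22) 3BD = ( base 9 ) 2306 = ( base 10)1707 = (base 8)3253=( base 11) 1312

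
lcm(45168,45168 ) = 45168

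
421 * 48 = 20208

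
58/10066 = 29/5033  =  0.01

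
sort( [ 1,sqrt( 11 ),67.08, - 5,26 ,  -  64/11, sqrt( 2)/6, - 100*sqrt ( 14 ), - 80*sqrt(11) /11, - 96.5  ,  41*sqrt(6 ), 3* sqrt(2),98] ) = [-100*sqrt(14), - 96.5, - 80* sqrt(11 )/11, - 64/11,- 5,sqrt(2) /6,1,sqrt(11),3*sqrt (2), 26,67.08,98,41*sqrt( 6 ) ]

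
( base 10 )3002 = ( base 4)232322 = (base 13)149c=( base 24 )552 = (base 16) BBA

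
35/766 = 35/766 = 0.05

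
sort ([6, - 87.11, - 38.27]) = [ - 87.11, - 38.27, 6 ] 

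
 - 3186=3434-6620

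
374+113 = 487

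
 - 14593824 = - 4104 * 3556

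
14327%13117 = 1210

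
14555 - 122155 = -107600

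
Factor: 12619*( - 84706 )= - 2^1 *41^1 * 1033^1*12619^1 = - 1068905014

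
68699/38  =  1807 + 33/38 = 1807.87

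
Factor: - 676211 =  - 676211^1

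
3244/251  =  3244/251 =12.92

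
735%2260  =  735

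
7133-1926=5207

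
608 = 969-361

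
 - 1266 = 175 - 1441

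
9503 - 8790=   713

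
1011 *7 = 7077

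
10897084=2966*3674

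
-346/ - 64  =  5+13/32 =5.41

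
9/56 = 9/56 = 0.16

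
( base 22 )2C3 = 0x4d3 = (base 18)3EB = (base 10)1235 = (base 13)740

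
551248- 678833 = -127585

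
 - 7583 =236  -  7819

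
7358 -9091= - 1733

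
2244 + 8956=11200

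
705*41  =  28905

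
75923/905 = 83 + 808/905 = 83.89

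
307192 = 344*893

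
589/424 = 1 + 165/424 = 1.39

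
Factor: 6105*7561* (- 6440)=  - 2^3*3^1*5^2*7^1*11^1 * 23^1*37^1*7561^1 = -297269788200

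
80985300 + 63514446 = 144499746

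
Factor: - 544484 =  - 2^2*31^1 * 4391^1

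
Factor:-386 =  - 2^1*193^1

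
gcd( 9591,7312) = 1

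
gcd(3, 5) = 1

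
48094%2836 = 2718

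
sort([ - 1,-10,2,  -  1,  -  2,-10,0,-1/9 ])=[-10,-10, - 2,-1,-1, - 1/9, 0,2]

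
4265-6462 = - 2197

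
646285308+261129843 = 907415151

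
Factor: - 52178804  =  -2^2 * 13044701^1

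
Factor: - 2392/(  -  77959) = 2^3*7^( - 2)*13^1*23^1*37^(-1)*43^( - 1)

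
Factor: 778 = 2^1*389^1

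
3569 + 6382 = 9951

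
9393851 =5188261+4205590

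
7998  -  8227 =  - 229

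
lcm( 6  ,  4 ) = 12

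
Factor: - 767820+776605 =8785 =5^1 * 7^1 * 251^1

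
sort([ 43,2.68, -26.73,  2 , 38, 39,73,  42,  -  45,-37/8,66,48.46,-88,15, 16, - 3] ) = [ - 88, - 45,- 26.73,-37/8, - 3,2,2.68,15, 16 , 38, 39, 42 , 43, 48.46, 66,  73]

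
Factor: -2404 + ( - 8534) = -2^1*3^1*1823^1 = - 10938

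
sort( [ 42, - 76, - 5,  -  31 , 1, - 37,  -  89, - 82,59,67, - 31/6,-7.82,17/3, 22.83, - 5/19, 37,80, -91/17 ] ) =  [-89, - 82, - 76 ,-37, - 31, - 7.82, - 91/17, - 31/6, - 5, - 5/19, 1, 17/3, 22.83, 37, 42, 59 , 67, 80 ]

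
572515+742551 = 1315066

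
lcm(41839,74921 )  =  3221603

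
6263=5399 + 864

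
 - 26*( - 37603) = 977678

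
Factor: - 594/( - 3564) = 2^(  -  1)*3^(  -  1) =1/6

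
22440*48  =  1077120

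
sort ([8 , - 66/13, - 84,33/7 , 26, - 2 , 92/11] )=[ -84, - 66/13,-2,33/7 , 8,92/11, 26]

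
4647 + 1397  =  6044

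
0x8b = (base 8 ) 213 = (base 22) 67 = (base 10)139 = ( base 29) 4N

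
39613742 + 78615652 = 118229394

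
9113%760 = 753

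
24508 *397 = 9729676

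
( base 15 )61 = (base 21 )47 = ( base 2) 1011011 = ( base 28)37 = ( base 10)91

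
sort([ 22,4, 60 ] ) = [ 4 , 22,60 ] 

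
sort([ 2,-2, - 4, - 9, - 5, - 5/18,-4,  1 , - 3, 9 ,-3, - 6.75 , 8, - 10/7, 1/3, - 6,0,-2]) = [-9, - 6.75,-6,-5,- 4, - 4, - 3, - 3, - 2,-2,-10/7, - 5/18, 0, 1/3, 1, 2,8, 9]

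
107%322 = 107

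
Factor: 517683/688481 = 3^1*463^( - 1 ) * 1487^( - 1)*172561^1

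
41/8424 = 41/8424 = 0.00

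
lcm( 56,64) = 448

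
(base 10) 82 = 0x52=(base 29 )2o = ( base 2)1010010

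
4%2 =0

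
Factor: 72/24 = 3 = 3^1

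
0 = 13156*0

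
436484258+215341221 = 651825479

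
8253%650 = 453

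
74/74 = 1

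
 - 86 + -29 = - 115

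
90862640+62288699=153151339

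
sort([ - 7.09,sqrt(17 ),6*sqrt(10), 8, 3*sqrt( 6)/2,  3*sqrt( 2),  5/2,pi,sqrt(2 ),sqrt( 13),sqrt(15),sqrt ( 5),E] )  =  [ - 7.09, sqrt( 2),sqrt( 5),  5/2,E , pi,sqrt(13 ),3 *sqrt ( 6)/2,  sqrt ( 15 ),sqrt( 17 )  ,  3*sqrt( 2),8, 6*sqrt(10)] 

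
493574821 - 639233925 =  - 145659104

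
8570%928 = 218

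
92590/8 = 11573 + 3/4= 11573.75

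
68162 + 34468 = 102630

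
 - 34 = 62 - 96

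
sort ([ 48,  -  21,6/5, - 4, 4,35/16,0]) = [ - 21, - 4, 0,  6/5,35/16,4, 48] 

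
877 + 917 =1794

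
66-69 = -3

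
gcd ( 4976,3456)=16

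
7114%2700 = 1714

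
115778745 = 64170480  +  51608265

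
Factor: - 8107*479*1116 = -4333710348 = -2^2*3^2*11^2*31^1 * 67^1*479^1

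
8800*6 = 52800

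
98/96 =49/48 = 1.02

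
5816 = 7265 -1449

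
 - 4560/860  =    -  6 + 30/43 = - 5.30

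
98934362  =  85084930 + 13849432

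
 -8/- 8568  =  1/1071 = 0.00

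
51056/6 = 8509  +  1/3 = 8509.33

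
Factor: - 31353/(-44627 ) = 3^1*7^1*11^( - 1)*1493^1*4057^( - 1 )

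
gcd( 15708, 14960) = 748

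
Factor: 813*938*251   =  191411094 =2^1*3^1*7^1*67^1*251^1*271^1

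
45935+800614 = 846549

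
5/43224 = 5/43224 =0.00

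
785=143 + 642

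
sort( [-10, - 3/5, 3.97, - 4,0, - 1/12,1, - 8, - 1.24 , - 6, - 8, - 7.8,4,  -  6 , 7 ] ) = [ - 10, - 8,-8, - 7.8 , - 6, - 6, - 4, - 1.24, - 3/5, - 1/12,0,1 , 3.97, 4,7]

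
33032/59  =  559 + 51/59 =559.86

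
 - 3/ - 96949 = 3/96949 = 0.00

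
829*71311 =59116819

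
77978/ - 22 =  - 3545 +6/11= - 3544.45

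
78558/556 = 141 + 81/278 = 141.29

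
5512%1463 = 1123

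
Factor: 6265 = 5^1*7^1*179^1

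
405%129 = 18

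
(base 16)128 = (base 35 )8g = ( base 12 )208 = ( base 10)296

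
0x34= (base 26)20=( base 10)52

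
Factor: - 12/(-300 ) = 1/25 = 5^(-2 ) 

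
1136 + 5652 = 6788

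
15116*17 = 256972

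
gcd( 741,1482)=741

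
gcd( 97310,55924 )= 2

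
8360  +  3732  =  12092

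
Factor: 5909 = 19^1*311^1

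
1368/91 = 15+3/91 = 15.03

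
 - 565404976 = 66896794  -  632301770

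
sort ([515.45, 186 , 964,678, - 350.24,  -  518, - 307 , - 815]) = [ - 815, - 518, - 350.24, - 307 , 186,515.45,  678 , 964]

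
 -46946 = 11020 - 57966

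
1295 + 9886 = 11181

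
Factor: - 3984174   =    -  2^1*3^3 * 89^1*829^1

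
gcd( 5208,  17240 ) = 8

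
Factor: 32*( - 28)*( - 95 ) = 2^7*5^1*7^1*19^1 = 85120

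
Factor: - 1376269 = - 17^1*73^1*1109^1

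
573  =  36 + 537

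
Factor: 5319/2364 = 9/4=2^( - 2) * 3^2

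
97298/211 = 461 + 27/211 = 461.13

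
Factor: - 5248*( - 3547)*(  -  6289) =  - 2^7*19^1 * 41^1*331^1 *3547^1 = -117067571584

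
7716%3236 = 1244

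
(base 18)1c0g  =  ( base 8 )23010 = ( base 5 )302421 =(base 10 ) 9736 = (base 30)AOG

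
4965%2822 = 2143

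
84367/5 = 16873+2/5  =  16873.40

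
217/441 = 31/63 = 0.49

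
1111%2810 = 1111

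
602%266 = 70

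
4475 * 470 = 2103250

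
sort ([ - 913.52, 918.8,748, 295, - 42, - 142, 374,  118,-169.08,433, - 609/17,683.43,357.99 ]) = [ - 913.52, - 169.08, - 142, - 42, - 609/17,118, 295 , 357.99, 374, 433, 683.43 , 748, 918.8]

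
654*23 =15042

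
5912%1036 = 732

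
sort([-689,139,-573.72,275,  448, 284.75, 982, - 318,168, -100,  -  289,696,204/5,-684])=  [ - 689, - 684,-573.72,-318,-289,  -  100,204/5, 139,168,275,284.75,  448,696,982]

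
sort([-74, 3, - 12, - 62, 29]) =[-74, - 62, - 12,3, 29]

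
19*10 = 190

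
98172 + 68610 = 166782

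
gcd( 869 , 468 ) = 1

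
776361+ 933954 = 1710315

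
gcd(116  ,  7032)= 4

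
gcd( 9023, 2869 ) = 1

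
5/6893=5/6893 = 0.00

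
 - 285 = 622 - 907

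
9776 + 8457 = 18233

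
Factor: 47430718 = 2^1*29^2*163^1*173^1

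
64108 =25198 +38910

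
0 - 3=-3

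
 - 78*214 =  - 16692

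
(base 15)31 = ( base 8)56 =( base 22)22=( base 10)46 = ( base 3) 1201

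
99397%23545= 5217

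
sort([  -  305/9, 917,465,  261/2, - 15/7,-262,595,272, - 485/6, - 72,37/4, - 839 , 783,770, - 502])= [ - 839,-502, - 262,-485/6,  -  72, - 305/9, - 15/7 , 37/4,261/2 , 272, 465, 595 , 770,783,917]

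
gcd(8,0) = 8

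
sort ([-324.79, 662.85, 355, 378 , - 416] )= [ - 416,-324.79, 355,  378,662.85]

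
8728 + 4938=13666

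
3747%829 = 431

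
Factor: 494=2^1*13^1*19^1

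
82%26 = 4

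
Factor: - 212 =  - 2^2*53^1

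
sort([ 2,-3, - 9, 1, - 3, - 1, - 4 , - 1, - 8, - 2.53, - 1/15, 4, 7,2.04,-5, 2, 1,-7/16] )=[-9,-8, -5, - 4, - 3,-3, - 2.53, - 1, - 1 , - 7/16, - 1/15, 1,1, 2, 2,2.04, 4, 7]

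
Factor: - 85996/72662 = - 2^1*47^( - 1) * 773^( - 1) * 21499^1 = - 42998/36331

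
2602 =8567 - 5965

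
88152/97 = 908 + 76/97 = 908.78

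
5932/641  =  9 + 163/641  =  9.25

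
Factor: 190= 2^1 * 5^1*19^1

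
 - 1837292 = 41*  (- 44812) 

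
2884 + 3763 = 6647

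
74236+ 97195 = 171431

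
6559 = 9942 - 3383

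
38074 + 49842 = 87916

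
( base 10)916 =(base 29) 12h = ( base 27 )16p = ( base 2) 1110010100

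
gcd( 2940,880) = 20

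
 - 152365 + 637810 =485445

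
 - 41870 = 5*(- 8374)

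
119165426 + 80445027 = 199610453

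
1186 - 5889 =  - 4703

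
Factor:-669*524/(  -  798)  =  58426/133= 2^1 * 7^ ( - 1 )*19^ ( - 1)*131^1*223^1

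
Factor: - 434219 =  - 181^1*2399^1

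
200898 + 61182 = 262080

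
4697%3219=1478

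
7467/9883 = 7467/9883 = 0.76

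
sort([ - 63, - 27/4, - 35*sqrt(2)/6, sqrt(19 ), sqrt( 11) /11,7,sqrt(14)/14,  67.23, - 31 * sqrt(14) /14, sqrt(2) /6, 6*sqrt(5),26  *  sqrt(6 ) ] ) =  [-63 ,- 31 * sqrt ( 14 )/14, - 35*sqrt(2 )/6,-27/4,sqrt( 2 )/6 , sqrt(14)/14,  sqrt( 11 ) /11,sqrt(19 ),7, 6*sqrt(5), 26* sqrt (6 ), 67.23]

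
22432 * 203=4553696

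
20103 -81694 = -61591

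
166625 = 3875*43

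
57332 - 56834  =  498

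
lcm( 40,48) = 240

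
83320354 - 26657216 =56663138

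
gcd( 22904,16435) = 1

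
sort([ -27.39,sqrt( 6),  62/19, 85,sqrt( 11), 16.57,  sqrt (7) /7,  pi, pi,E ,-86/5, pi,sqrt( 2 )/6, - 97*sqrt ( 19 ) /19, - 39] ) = [ -39, - 27.39,  -  97*sqrt( 19 ) /19, - 86/5,sqrt( 2 )/6,sqrt( 7 ) /7, sqrt ( 6),E , pi,pi,pi, 62/19, sqrt( 11),  16.57,85 ] 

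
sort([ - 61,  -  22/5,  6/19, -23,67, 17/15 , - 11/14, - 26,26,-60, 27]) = [-61, - 60, - 26, - 23, - 22/5 , - 11/14, 6/19,17/15,26,27,67 ] 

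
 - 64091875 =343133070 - 407224945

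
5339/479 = 11+70/479 = 11.15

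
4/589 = 4/589 = 0.01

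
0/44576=0  =  0.00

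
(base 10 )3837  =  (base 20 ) 9bh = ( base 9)5233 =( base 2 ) 111011111101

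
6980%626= 94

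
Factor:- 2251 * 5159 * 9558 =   -  110996184222 = - 2^1*3^4*7^1 * 11^1*59^1*67^1 * 2251^1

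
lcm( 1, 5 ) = 5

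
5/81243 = 5/81243= 0.00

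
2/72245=2/72245   =  0.00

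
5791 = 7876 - 2085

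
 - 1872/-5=374 + 2/5 = 374.40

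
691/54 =691/54 = 12.80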